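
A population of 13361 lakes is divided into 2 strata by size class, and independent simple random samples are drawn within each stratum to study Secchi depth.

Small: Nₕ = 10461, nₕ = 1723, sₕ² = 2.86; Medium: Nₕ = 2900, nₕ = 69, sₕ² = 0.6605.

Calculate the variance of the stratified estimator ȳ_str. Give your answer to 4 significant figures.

0.001290

Var(ȳ_str) = Σₕ Wₕ²(1 − fₕ)sₕ²/nₕ with Wₕ = Nₕ/N, N = 13361.
Small: Wₕ = 0.78295038; term = 0.78295038²·(1 − 0.16470701)·2.86/1723 = 8.4993961 × 10^-4.
Medium: Wₕ = 0.21704962; term = 0.21704962²·(1 − 0.02379310)·0.6605/69 = 4.4023409 × 10^-4.
Sum = 0.0012901737.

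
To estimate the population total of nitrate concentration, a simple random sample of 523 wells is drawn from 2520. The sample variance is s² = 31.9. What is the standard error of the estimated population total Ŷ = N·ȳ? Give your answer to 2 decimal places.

Var(Ŷ) = N²·Var(ȳ) = N²·(1 − n/N)·s²/n.
f = 523/2520 = 0.20753968; Var(ȳ) = 0.79246032·31.9/523 = 0.048335534.
Var(Ŷ) = 2520² · 0.048335534 = 306949.98.
SE(Ŷ) = √(306949.98) = 554.03.

554.03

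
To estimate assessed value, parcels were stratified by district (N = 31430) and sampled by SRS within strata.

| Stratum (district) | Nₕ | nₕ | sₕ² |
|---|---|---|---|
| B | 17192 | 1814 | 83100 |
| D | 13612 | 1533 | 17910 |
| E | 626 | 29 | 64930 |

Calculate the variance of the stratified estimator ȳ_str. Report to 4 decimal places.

15.0519

Var(ȳ_str) = Σₕ Wₕ²(1 − fₕ)sₕ²/nₕ with Wₕ = Nₕ/N, N = 31430.
B: Wₕ = 0.54699332; term = 0.54699332²·(1 − 0.10551419)·83100/1814 = 12.260304.
D: Wₕ = 0.43308941; term = 0.43308941²·(1 − 0.11262122)·17910/1533 = 1.9445432.
E: Wₕ = 0.01991728; term = 0.01991728²·(1 − 0.04632588)·64930/29 = 0.84704661.
Sum = 15.051894.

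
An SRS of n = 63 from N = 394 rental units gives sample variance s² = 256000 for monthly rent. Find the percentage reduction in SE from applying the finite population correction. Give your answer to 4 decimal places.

f = n/N = 63/394 = 0.15989848.
SE_no-fpc = √(s²/n) = 63.745526; SE_fpc = √((1−f)s²/n) = 58.42727.
Ratio = √(1−f) = 0.91657052. Reduction = 100·(1 − 0.91657052) = 8.3429%.

8.3429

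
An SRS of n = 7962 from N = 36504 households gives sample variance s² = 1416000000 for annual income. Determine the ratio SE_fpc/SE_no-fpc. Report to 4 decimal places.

0.8842

f = n/N = 7962/36504 = 0.21811308.
SE_no-fpc = √(s²/n) = 421.71645; SE_fpc = √((1−f)s²/n) = 372.90011.
Ratio = √(1−f) = 0.88424370.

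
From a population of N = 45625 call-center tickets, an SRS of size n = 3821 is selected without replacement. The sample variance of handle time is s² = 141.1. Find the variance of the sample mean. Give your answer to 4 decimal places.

Under SRS without replacement, Var(ȳ) = (1 − f)·s²/n with f = n/N = 3821/45625 = 0.08374795.
Var(ȳ) = (1 − 0.08374795)·141.1/3821 = 0.91625205·0.036927506 = 0.033834903.

0.0338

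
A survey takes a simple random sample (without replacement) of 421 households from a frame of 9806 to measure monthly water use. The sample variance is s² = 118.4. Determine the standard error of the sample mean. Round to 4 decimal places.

Under SRS without replacement, Var(ȳ) = (1 − f)·s²/n with f = n/N = 421/9806 = 0.04293290.
Var(ȳ) = (1 − 0.04293290)·118.4/421 = 0.95706710·0.28123515 = 0.26916091.
SE(ȳ) = √(0.26916091) = 0.5188.

0.5188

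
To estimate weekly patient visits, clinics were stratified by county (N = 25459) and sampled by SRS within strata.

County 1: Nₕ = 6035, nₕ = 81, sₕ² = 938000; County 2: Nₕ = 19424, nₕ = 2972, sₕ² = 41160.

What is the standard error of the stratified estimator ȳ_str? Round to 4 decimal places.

Var(ȳ_str) = Σₕ Wₕ²(1 − fₕ)sₕ²/nₕ with Wₕ = Nₕ/N, N = 25459.
County 1: Wₕ = 0.23704780; term = 0.23704780²·(1 − 0.01342171)·938000/81 = 641.97962.
County 2: Wₕ = 0.76295220; term = 0.76295220²·(1 − 0.15300659)·41160/2972 = 6.8281216.
Sum = 648.80774.
SE = √(648.80774) = 25.4717.

25.4717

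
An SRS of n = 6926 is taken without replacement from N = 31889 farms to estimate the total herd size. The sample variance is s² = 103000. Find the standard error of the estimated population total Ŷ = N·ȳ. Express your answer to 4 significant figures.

108800

Var(Ŷ) = N²·Var(ȳ) = N²·(1 − n/N)·s²/n.
f = 6926/31889 = 0.21719088; Var(ȳ) = 0.78280912·103000/6926 = 11.641545.
Var(Ŷ) = 31889² · 11.641545 = 1.1838384 × 10^10.
SE(Ŷ) = √(1.1838384 × 10^10) = 108800.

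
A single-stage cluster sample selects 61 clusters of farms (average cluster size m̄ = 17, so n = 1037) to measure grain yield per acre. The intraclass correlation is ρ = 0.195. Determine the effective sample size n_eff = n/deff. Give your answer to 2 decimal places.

deff = 1 + (17 − 1)·0.195 = 1 + 3.12 = 4.12.
n_eff = 1037 / 4.12 = 251.70.

251.70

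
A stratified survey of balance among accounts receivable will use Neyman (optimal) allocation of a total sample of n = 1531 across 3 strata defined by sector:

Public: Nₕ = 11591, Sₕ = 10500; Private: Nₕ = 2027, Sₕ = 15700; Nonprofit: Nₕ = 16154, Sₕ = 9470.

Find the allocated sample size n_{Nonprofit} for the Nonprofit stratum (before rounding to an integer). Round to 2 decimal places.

764.12

Neyman allocation: nₕ = n·NₕSₕ / Σⱼ NⱼSⱼ.
Σ NⱼSⱼ = 11591·10500 + 2027·15700 + 16154·9470 = 3.0650778 × 10^8.
n_{Nonprofit} = 1531·16154·9470 / (3.0650778 × 10^8) = 764.12.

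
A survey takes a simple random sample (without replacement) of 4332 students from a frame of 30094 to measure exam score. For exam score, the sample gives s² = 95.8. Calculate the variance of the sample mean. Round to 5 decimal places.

0.01893

Under SRS without replacement, Var(ȳ) = (1 − f)·s²/n with f = n/N = 4332/30094 = 0.14394896.
Var(ȳ) = (1 − 0.14394896)·95.8/4332 = 0.85605104·0.022114497 = 0.018931138.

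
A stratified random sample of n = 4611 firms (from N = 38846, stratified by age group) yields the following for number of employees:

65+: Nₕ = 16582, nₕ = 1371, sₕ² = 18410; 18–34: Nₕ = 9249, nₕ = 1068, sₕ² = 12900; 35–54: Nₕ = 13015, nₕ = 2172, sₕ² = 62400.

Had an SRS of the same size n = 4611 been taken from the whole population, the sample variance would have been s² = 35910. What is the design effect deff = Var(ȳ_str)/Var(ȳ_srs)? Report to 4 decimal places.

0.8067

Var(ȳ_str) = Σ Wₕ²(1−fₕ)sₕ²/nₕ with Wₕ = Nₕ/38846:
  65+: (16582/38846)²·(1−1371/16582)·18410/1371 = 2.2444937
  18–34: (9249/38846)²·(1−1068/9249)·12900/1068 = 0.60565739
  35–54: (13015/38846)²·(1−2172/13015)·62400/2172 = 2.6867409
  → Var(ȳ_str) = 5.536892.
Var(ȳ_srs) = (1 − 4611/38846)·35910/4611 = 6.863479.
deff = 5.536892 / 6.863479 = 0.8067.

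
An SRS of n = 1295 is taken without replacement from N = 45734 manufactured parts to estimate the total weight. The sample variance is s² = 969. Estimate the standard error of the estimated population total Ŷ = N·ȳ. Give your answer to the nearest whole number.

Var(Ŷ) = N²·Var(ȳ) = N²·(1 − n/N)·s²/n.
f = 1295/45734 = 0.02831591; Var(ȳ) = 0.97168409·969/1295 = 0.72707481.
Var(Ŷ) = 45734² · 0.72707481 = 1.5207488 × 10^9.
SE(Ŷ) = √(1.5207488 × 10^9) = 38997.

38997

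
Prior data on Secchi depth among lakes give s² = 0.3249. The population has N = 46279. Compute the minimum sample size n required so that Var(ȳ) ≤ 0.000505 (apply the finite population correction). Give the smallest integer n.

Without fpc, n₀ = s²/D = 0.3249/0.000505 = 643.3663.
With fpc, (1 − n/N)·s²/n ≤ D requires n ≥ n₀/(1 + n₀/N) = 643.3663/(1 + 643.3663/46279) = 634.5449.
Rounding up, n = 635.

635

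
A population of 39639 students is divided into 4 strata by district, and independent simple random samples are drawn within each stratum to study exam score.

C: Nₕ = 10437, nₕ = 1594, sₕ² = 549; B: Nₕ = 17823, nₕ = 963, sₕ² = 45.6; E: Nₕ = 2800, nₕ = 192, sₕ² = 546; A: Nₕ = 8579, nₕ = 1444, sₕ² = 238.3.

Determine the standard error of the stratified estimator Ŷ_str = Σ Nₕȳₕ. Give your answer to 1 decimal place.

8768.4

Var(Ŷ_str) = Σₕ Nₕ²(1 − fₕ)sₕ²/nₕ.
C: 10437²·(1 − 1594/10437)·549/1594 = 3.1787717 × 10^7.
B: 17823²·(1 − 963/17823)·45.6/963 = 1.4229084 × 10^7.
E: 2800²·(1 − 192/2800)·546/192 = 2.07662 × 10^7.
A: 8579²·(1 − 1444/8579)·238.3/1444 = 1.0101538 × 10^7.
Sum = 7.6884539 × 10^7.
SE = √(7.6884539 × 10^7) = 8768.4.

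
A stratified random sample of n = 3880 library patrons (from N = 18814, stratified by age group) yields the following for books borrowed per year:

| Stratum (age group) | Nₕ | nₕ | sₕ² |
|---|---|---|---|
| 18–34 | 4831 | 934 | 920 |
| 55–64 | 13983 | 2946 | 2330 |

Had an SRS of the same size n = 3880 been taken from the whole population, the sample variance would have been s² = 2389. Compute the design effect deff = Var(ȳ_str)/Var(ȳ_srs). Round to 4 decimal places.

0.8128

Var(ȳ_str) = Σ Wₕ²(1−fₕ)sₕ²/nₕ with Wₕ = Nₕ/18814:
  18–34: (4831/18814)²·(1−934/4831)·920/934 = 0.052389725
  55–64: (13983/18814)²·(1−2946/13983)·2330/2946 = 0.34483576
  → Var(ȳ_str) = 0.39722549.
Var(ȳ_srs) = (1 − 3880/18814)·2389/3880 = 0.48874174.
deff = 0.39722549 / 0.48874174 = 0.8128.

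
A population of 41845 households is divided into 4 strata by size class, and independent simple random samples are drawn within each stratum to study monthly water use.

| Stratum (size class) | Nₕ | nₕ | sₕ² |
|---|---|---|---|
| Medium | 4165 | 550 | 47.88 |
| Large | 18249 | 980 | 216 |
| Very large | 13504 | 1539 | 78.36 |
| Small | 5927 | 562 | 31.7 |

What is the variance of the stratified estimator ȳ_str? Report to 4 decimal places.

Var(ȳ_str) = Σₕ Wₕ²(1 − fₕ)sₕ²/nₕ with Wₕ = Nₕ/N, N = 41845.
Medium: Wₕ = 0.09953399; term = 0.09953399²·(1 − 0.13205282)·47.88/550 = 7.4856172 × 10^-4.
Large: Wₕ = 0.43610945; term = 0.43610945²·(1 − 0.05370157)·216/980 = 0.039668593.
Very large: Wₕ = 0.32271478; term = 0.32271478²·(1 − 0.11396623)·78.36/1539 = 0.004698333.
Small: Wₕ = 0.14164177; term = 0.14164177²·(1 − 0.09482031)·31.7/562 = 0.0010243313.
Sum = 0.046139819.

0.0461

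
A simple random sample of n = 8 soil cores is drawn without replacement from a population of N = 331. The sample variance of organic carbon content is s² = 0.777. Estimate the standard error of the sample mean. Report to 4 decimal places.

Under SRS without replacement, Var(ȳ) = (1 − f)·s²/n with f = n/N = 8/331 = 0.02416918.
Var(ȳ) = (1 − 0.02416918)·0.777/8 = 0.97583082·0.097125 = 0.094777568.
SE(ȳ) = √(0.094777568) = 0.3079.

0.3079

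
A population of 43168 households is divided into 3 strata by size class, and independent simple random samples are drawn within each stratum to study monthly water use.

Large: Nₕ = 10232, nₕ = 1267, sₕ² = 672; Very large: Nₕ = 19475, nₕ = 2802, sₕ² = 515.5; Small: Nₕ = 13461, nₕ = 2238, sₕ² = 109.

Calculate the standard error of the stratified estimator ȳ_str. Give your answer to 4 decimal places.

0.2492

Var(ȳ_str) = Σₕ Wₕ²(1 − fₕ)sₕ²/nₕ with Wₕ = Nₕ/N, N = 43168.
Large: Wₕ = 0.23702743; term = 0.23702743²·(1 − 0.12382721)·672/1267 = 0.026108362.
Very large: Wₕ = 0.45114437; term = 0.45114437²·(1 − 0.14387677)·515.5/2802 = 0.032057371.
Small: Wₕ = 0.31182821; term = 0.31182821²·(1 − 0.16625808)·109/2238 = 0.00394847.
Sum = 0.062114203.
SE = √(0.062114203) = 0.2492.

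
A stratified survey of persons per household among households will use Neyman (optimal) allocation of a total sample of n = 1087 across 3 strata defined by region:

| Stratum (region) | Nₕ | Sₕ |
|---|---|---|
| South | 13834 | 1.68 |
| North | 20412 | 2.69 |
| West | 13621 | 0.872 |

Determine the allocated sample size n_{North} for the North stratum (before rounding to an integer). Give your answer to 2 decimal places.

Neyman allocation: nₕ = n·NₕSₕ / Σⱼ NⱼSⱼ.
Σ NⱼSⱼ = 13834·1.68 + 20412·2.69 + 13621·0.872 = 90026.912.
n_{North} = 1087·20412·2.69 / 90026.912 = 662.97.

662.97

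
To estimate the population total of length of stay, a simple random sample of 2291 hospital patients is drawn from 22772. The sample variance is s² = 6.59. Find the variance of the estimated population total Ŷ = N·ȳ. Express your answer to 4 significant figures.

1.342 × 10^6

Var(Ŷ) = N²·Var(ȳ) = N²·(1 − n/N)·s²/n.
f = 2291/22772 = 0.10060601; Var(ȳ) = 0.89939399·6.59/2291 = 0.0025870827.
Var(Ŷ) = 22772² · 0.0025870827 = 1.3415679 × 10^6.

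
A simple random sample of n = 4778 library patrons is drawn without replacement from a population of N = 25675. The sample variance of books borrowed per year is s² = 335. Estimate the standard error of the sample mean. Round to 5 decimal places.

0.23888

Under SRS without replacement, Var(ȳ) = (1 − f)·s²/n with f = n/N = 4778/25675 = 0.18609542.
Var(ȳ) = (1 − 0.18609542)·335/4778 = 0.81390458·0.070113018 = 0.057065306.
SE(ȳ) = √(0.057065306) = 0.23888.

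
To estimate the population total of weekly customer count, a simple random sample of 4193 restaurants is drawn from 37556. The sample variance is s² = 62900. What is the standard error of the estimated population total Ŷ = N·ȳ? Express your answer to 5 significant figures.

137100

Var(Ŷ) = N²·Var(ȳ) = N²·(1 − n/N)·s²/n.
f = 4193/37556 = 0.11164661; Var(ȳ) = 0.88835339·62900/4193 = 13.32636.
Var(Ŷ) = 37556² · 13.32636 = 1.8796206 × 10^10.
SE(Ŷ) = √(1.8796206 × 10^10) = 137100.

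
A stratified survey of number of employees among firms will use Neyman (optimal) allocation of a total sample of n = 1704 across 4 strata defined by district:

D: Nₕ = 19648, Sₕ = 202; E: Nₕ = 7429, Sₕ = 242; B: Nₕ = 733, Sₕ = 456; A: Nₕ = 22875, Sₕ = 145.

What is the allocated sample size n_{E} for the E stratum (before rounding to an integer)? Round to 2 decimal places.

325.29

Neyman allocation: nₕ = n·NₕSₕ / Σⱼ NⱼSⱼ.
Σ NⱼSⱼ = 19648·202 + 7429·242 + 733·456 + 22875·145 = 9.417837 × 10^6.
n_{E} = 1704·7429·242 / (9.417837 × 10^6) = 325.29.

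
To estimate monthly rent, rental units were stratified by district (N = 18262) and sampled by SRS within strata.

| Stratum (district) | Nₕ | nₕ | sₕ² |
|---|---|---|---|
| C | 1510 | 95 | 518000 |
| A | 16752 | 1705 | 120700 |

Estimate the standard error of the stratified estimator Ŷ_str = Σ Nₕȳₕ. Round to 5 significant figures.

Var(Ŷ_str) = Σₕ Nₕ²(1 − fₕ)sₕ²/nₕ.
C: 1510²·(1 − 95/1510)·518000/95 = 1.1650365 × 10^10.
A: 16752²·(1 − 1705/16752)·120700/1705 = 1.7844298 × 10^10.
Sum = 2.9494663 × 10^10.
SE = √(2.9494663 × 10^10) = 171740.

171740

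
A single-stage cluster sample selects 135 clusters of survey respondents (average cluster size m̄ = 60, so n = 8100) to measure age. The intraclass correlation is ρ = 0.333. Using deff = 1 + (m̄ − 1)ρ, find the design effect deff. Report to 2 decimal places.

20.65

deff = 1 + (60 − 1)·0.333 = 1 + 19.647 = 20.647.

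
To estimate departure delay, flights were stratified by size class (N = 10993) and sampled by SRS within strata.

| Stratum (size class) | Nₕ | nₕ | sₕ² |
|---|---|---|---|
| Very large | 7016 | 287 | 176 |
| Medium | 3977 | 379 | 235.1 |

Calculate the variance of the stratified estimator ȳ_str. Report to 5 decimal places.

0.31302

Var(ȳ_str) = Σₕ Wₕ²(1 − fₕ)sₕ²/nₕ with Wₕ = Nₕ/N, N = 10993.
Very large: Wₕ = 0.63822432; term = 0.63822432²·(1 − 0.04090650)·176/287 = 0.2395733.
Medium: Wₕ = 0.36177568; term = 0.36177568²·(1 − 0.09529796)·235.1/379 = 0.073451.
Sum = 0.3130243.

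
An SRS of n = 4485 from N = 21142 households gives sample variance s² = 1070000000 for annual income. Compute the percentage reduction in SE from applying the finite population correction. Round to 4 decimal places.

f = n/N = 4485/21142 = 0.21213698.
SE_no-fpc = √(s²/n) = 488.43937; SE_fpc = √((1−f)s²/n) = 433.54684.
Ratio = √(1−f) = 0.88761648. Reduction = 100·(1 − 0.88761648) = 11.2384%.

11.2384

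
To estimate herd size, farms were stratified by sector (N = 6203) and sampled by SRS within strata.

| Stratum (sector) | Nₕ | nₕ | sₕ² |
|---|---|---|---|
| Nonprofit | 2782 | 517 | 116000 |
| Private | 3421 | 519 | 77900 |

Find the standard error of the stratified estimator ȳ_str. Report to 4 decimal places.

Var(ȳ_str) = Σₕ Wₕ²(1 − fₕ)sₕ²/nₕ with Wₕ = Nₕ/N, N = 6203.
Nonprofit: Wₕ = 0.44849266; term = 0.44849266²·(1 − 0.18583753)·116000/517 = 36.744235.
Private: Wₕ = 0.55150734; term = 0.55150734²·(1 − 0.15171003)·77900/519 = 38.727282.
Sum = 75.471517.
SE = √(75.471517) = 8.6874.

8.6874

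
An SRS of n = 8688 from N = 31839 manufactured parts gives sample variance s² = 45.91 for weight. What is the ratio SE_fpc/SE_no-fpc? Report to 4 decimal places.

f = n/N = 8688/31839 = 0.27287289.
SE_no-fpc = √(s²/n) = 0.072693192; SE_fpc = √((1−f)s²/n) = 0.061986756.
Ratio = √(1−f) = 0.85271748.

0.8527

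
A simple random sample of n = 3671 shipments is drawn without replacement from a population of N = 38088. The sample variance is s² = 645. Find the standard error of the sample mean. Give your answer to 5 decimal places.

Under SRS without replacement, Var(ȳ) = (1 − f)·s²/n with f = n/N = 3671/38088 = 0.09638206.
Var(ȳ) = (1 − 0.09638206)·645/3671 = 0.90361794·0.17570144 = 0.15876698.
SE(ȳ) = √(0.15876698) = 0.39846.

0.39846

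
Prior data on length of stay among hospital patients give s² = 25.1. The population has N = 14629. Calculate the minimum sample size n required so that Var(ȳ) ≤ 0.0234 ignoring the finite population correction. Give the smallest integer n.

1073

Without fpc, n₀ = s²/D = 25.1/0.0234 = 1072.6496.
Rounding up, n = 1073.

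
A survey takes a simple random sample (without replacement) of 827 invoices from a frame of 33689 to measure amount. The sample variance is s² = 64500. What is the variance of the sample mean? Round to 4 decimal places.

Under SRS without replacement, Var(ȳ) = (1 − f)·s²/n with f = n/N = 827/33689 = 0.02454807.
Var(ȳ) = (1 − 0.02454807)·64500/827 = 0.97545193·77.992745 = 76.078173.

76.0782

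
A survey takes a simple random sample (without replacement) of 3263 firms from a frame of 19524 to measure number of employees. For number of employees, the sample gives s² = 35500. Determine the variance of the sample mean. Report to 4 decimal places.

Under SRS without replacement, Var(ȳ) = (1 − f)·s²/n with f = n/N = 3263/19524 = 0.16712764.
Var(ȳ) = (1 − 0.16712764)·35500/3263 = 0.83287236·10.879559 = 9.0612837.

9.0613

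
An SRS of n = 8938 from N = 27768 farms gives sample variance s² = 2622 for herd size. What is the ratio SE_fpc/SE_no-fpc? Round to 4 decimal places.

0.8235

f = n/N = 8938/27768 = 0.32188130.
SE_no-fpc = √(s²/n) = 0.54162184; SE_fpc = √((1−f)s²/n) = 0.44601455.
Ratio = √(1−f) = 0.82347963.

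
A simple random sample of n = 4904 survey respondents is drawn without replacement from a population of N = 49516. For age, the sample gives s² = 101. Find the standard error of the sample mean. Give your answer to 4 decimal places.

Under SRS without replacement, Var(ȳ) = (1 − f)·s²/n with f = n/N = 4904/49516 = 0.09903869.
Var(ȳ) = (1 − 0.09903869)·101/4904 = 0.90096131·0.020595432 = 0.018555688.
SE(ȳ) = √(0.018555688) = 0.1362.

0.1362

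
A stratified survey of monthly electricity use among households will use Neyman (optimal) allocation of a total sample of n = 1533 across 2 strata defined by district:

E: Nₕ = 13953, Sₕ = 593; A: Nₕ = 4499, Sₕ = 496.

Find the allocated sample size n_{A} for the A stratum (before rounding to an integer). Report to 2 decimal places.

325.62

Neyman allocation: nₕ = n·NₕSₕ / Σⱼ NⱼSⱼ.
Σ NⱼSⱼ = 13953·593 + 4499·496 = 1.0505633 × 10^7.
n_{A} = 1533·4499·496 / (1.0505633 × 10^7) = 325.62.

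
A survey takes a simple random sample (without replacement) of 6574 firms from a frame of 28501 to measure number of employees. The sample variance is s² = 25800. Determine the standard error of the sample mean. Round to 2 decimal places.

Under SRS without replacement, Var(ȳ) = (1 − f)·s²/n with f = n/N = 6574/28501 = 0.23065857.
Var(ȳ) = (1 − 0.23065857)·25800/6574 = 0.76934143·3.9245513 = 3.0193199.
SE(ȳ) = √(3.0193199) = 1.74.

1.74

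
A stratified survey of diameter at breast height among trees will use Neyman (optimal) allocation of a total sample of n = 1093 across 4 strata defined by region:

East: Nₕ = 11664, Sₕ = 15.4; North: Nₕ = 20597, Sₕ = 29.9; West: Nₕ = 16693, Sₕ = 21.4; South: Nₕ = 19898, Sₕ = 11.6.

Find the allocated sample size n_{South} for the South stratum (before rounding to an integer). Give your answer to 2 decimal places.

Neyman allocation: nₕ = n·NₕSₕ / Σⱼ NⱼSⱼ.
Σ NⱼSⱼ = 11664·15.4 + 20597·29.9 + 16693·21.4 + 19898·11.6 = 1.3835229 × 10^6.
n_{South} = 1093·19898·11.6 / (1.3835229 × 10^6) = 182.35.

182.35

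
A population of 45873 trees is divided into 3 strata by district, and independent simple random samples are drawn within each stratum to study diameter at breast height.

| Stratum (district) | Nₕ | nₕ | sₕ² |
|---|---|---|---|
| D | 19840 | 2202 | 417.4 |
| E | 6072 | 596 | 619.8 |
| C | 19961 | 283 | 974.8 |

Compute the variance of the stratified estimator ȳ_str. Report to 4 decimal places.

0.6909

Var(ȳ_str) = Σₕ Wₕ²(1 − fₕ)sₕ²/nₕ with Wₕ = Nₕ/N, N = 45873.
D: Wₕ = 0.43249842; term = 0.43249842²·(1 − 0.11098790)·417.4/2202 = 0.031521861.
E: Wₕ = 0.13236544; term = 0.13236544²·(1 − 0.09815547)·619.8/596 = 0.016431841.
C: Wₕ = 0.43513614; term = 0.43513614²·(1 − 0.01417765)·974.8/283 = 0.64295126.
Sum = 0.69090496.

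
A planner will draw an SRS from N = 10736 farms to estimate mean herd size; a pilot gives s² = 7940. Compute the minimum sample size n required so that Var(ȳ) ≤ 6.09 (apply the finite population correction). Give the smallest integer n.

1163

Without fpc, n₀ = s²/D = 7940/6.09 = 1303.7767.
With fpc, (1 − n/N)·s²/n ≤ D requires n ≥ n₀/(1 + n₀/N) = 1303.7767/(1 + 1303.7767/10736) = 1162.5919.
Rounding up, n = 1163.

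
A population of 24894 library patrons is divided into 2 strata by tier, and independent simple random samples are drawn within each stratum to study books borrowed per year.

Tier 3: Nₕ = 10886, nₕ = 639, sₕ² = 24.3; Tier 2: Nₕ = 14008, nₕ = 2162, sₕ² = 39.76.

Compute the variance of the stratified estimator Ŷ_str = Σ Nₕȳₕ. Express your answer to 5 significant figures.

Var(Ŷ_str) = Σₕ Nₕ²(1 − fₕ)sₕ²/nₕ.
Tier 3: 10886²·(1 − 639/10886)·24.3/639 = 4.2419982 × 10^6.
Tier 2: 14008²·(1 − 2162/14008)·39.76/2162 = 3.0516769 × 10^6.
Sum = 7.2936751 × 10^6.

7.2937 × 10^6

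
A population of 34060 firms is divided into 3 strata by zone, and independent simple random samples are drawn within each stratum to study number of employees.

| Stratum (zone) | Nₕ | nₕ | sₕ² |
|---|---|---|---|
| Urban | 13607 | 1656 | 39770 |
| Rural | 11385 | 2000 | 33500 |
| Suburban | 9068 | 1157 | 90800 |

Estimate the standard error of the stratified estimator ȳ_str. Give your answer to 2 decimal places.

3.12

Var(ȳ_str) = Σₕ Wₕ²(1 − fₕ)sₕ²/nₕ with Wₕ = Nₕ/N, N = 34060.
Urban: Wₕ = 0.39950088; term = 0.39950088²·(1 − 0.12170207)·39770/1656 = 3.3664534.
Rural: Wₕ = 0.33426307; term = 0.33426307²·(1 − 0.17566974)·33500/2000 = 1.5427403.
Suburban: Wₕ = 0.26623605; term = 0.26623605²·(1 − 0.12759153)·90800/1157 = 4.8529531.
Sum = 9.7621468.
SE = √(9.7621468) = 3.12.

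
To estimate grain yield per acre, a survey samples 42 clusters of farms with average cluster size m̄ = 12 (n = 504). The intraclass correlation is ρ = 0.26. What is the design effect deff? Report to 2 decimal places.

3.86

deff = 1 + (12 − 1)·0.26 = 1 + 2.86 = 3.86.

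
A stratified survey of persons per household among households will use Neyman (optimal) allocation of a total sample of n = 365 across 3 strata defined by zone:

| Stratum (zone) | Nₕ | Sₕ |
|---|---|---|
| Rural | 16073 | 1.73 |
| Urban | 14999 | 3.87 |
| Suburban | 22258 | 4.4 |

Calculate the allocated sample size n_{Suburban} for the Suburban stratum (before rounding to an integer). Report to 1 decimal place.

Neyman allocation: nₕ = n·NₕSₕ / Σⱼ NⱼSⱼ.
Σ NⱼSⱼ = 16073·1.73 + 14999·3.87 + 22258·4.4 = 183787.62.
n_{Suburban} = 365·22258·4.4 / 183787.62 = 194.5.

194.5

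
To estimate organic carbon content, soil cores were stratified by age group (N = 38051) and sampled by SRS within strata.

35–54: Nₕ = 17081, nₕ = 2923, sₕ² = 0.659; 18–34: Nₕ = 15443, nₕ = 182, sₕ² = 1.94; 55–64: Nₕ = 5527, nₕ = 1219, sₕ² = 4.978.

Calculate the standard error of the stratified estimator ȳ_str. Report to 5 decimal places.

0.04289

Var(ȳ_str) = Σₕ Wₕ²(1 − fₕ)sₕ²/nₕ with Wₕ = Nₕ/N, N = 38051.
35–54: Wₕ = 0.44889753; term = 0.44889753²·(1 − 0.17112581)·0.659/2923 = 3.7656474 × 10^-5.
18–34: Wₕ = 0.40585004; term = 0.40585004²·(1 − 0.01178527)·1.94/182 = 0.0017350534.
55–64: Wₕ = 0.14525242; term = 0.14525242²·(1 − 0.22055365)·4.978/1219 = 6.7155904 × 10^-5.
Sum = 0.0018398658.
SE = √(0.0018398658) = 0.04289.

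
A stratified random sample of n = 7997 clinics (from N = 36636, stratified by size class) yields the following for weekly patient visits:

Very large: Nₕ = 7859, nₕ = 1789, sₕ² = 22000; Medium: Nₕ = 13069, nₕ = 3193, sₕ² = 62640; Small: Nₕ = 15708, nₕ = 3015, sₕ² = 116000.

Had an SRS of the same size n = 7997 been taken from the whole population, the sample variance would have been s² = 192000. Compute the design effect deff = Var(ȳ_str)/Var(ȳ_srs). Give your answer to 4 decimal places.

0.4283

Var(ȳ_str) = Σ Wₕ²(1−fₕ)sₕ²/nₕ with Wₕ = Nₕ/36636:
  Very large: (7859/36636)²·(1−1789/7859)·22000/1789 = 0.43707123
  Medium: (13069/36636)²·(1−3193/13069)·62640/3193 = 1.8865146
  Small: (15708/36636)²·(1−3015/15708)·116000/3015 = 5.7153094
  → Var(ȳ_str) = 8.0388952.
Var(ȳ_srs) = (1 − 7997/36636)·192000/7997 = 18.768257.
deff = 8.0388952 / 18.768257 = 0.4283.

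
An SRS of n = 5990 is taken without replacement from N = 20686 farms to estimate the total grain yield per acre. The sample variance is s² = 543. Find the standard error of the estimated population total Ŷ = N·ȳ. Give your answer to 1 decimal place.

Var(Ŷ) = N²·Var(ȳ) = N²·(1 − n/N)·s²/n.
f = 5990/20686 = 0.28956782; Var(ȳ) = 0.71043218·543/5990 = 0.064401448.
Var(Ŷ) = 20686² · 0.064401448 = 2.7558062 × 10^7.
SE(Ŷ) = √(2.7558062 × 10^7) = 5249.6.

5249.6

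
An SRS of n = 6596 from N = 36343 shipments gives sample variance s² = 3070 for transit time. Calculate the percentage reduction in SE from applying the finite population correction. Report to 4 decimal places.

f = n/N = 6596/36343 = 0.18149300.
SE_no-fpc = √(s²/n) = 0.68222694; SE_fpc = √((1−f)s²/n) = 0.6172201.
Ratio = √(1−f) = 0.90471377. Reduction = 100·(1 − 0.90471377) = 9.5286%.

9.5286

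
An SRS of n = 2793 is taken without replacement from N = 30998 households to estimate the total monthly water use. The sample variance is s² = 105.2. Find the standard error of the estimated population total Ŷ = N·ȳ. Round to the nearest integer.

Var(Ŷ) = N²·Var(ȳ) = N²·(1 − n/N)·s²/n.
f = 2793/30998 = 0.09010259; Var(ȳ) = 0.90989741·105.2/2793 = 0.034271825.
Var(Ŷ) = 30998² · 0.034271825 = 3.2930974 × 10^7.
SE(Ŷ) = √(3.2930974 × 10^7) = 5739.

5739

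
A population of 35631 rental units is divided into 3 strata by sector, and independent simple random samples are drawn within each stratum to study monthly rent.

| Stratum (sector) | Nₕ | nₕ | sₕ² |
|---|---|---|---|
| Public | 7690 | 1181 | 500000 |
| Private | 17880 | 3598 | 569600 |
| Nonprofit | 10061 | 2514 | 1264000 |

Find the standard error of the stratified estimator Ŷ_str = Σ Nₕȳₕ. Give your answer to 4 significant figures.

Var(Ŷ_str) = Σₕ Nₕ²(1 − fₕ)sₕ²/nₕ.
Public: 7690²·(1 − 1181/7690)·500000/1181 = 2.1191452 × 10^10.
Private: 17880²·(1 − 3598/17880)·569600/3598 = 4.0426428 × 10^10.
Nonprofit: 10061²·(1 − 2514/10061)·1264000/2514 = 3.8176605 × 10^10.
Sum = 9.9794485 × 10^10.
SE = √(9.9794485 × 10^10) = 315900.

315900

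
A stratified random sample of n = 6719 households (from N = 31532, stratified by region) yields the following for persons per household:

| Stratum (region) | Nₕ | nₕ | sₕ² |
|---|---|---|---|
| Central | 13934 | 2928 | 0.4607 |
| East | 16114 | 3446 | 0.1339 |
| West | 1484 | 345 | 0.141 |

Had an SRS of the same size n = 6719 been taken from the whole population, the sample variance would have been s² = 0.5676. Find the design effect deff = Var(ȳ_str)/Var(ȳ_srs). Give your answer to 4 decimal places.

0.4955

Var(ȳ_str) = Σ Wₕ²(1−fₕ)sₕ²/nₕ with Wₕ = Nₕ/31532:
  Central: (13934/31532)²·(1−2928/13934)·0.4607/2928 = 2.4268862 × 10^-5
  East: (16114/31532)²·(1−3446/16114)·0.1339/3446 = 7.9776262 × 10^-6
  West: (1484/31532)²·(1−345/1484)·0.141/345 = 6.9479168 × 10^-7
  → Var(ȳ_str) = 3.294128 × 10^-5.
Var(ȳ_srs) = (1 − 6719/31532)·0.5676/6719 = 6.6476096 × 10^-5.
deff = (3.294128 × 10^-5) / (6.6476096 × 10^-5) = 0.4955.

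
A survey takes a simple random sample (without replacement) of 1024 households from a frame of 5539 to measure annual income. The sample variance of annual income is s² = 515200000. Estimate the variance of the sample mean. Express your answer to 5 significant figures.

410110

Under SRS without replacement, Var(ȳ) = (1 − f)·s²/n with f = n/N = 1024/5539 = 0.18487092.
Var(ȳ) = (1 − 0.18487092)·515200000/1024 = 0.81512908·503125 = 410111.82.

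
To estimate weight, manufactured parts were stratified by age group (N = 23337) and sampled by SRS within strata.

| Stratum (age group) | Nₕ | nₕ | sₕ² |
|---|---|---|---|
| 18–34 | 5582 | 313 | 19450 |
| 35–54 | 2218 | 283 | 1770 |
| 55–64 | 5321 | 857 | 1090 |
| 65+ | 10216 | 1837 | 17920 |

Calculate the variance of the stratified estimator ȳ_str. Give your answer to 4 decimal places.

4.9939

Var(ȳ_str) = Σₕ Wₕ²(1 − fₕ)sₕ²/nₕ with Wₕ = Nₕ/N, N = 23337.
18–34: Wₕ = 0.23919098; term = 0.23919098²·(1 − 0.05607309)·19450/313 = 3.3558555.
35–54: Wₕ = 0.09504221; term = 0.09504221²·(1 − 0.12759243)·1770/283 = 0.049287784.
55–64: Wₕ = 0.22800703; term = 0.22800703²·(1 − 0.16105995)·1090/857 = 0.055471903.
65+: Wₕ = 0.43775978; term = 0.43775978²·(1 − 0.17981597)·17920/1837 = 1.5332461.
Sum = 4.9938613.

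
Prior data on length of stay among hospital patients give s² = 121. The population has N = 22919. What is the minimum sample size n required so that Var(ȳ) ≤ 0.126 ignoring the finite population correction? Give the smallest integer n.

961

Without fpc, n₀ = s²/D = 121/0.126 = 960.3175.
Rounding up, n = 961.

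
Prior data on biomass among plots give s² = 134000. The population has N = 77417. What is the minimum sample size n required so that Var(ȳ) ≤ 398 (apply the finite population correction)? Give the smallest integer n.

Without fpc, n₀ = s²/D = 134000/398 = 336.6834.
With fpc, (1 − n/N)·s²/n ≤ D requires n ≥ n₀/(1 + n₀/N) = 336.6834/(1 + 336.6834/77417) = 335.2255.
Rounding up, n = 336.

336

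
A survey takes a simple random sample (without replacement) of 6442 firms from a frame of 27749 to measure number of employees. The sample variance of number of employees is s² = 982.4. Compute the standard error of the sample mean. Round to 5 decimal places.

Under SRS without replacement, Var(ȳ) = (1 − f)·s²/n with f = n/N = 6442/27749 = 0.23215251.
Var(ȳ) = (1 − 0.23215251)·982.4/6442 = 0.76784749·0.15249922 = 0.11709615.
SE(ȳ) = √(0.11709615) = 0.34219.

0.34219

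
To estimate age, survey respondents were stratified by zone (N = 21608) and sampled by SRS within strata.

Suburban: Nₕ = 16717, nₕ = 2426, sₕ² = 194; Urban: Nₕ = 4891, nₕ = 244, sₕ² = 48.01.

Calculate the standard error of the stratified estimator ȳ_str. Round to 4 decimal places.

Var(ȳ_str) = Σₕ Wₕ²(1 − fₕ)sₕ²/nₕ with Wₕ = Nₕ/N, N = 21608.
Suburban: Wₕ = 0.77364865; term = 0.77364865²·(1 − 0.14512173)·194/2426 = 0.040916903.
Urban: Wₕ = 0.22635135; term = 0.22635135²·(1 − 0.04988755)·48.01/244 = 0.0095781817.
Sum = 0.050495085.
SE = √(0.050495085) = 0.2247.

0.2247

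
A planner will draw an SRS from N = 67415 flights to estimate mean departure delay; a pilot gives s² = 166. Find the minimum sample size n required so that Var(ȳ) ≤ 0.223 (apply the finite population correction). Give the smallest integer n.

Without fpc, n₀ = s²/D = 166/0.223 = 744.3946.
With fpc, (1 − n/N)·s²/n ≤ D requires n ≥ n₀/(1 + n₀/N) = 744.3946/(1 + 744.3946/67415) = 736.2648.
Rounding up, n = 737.

737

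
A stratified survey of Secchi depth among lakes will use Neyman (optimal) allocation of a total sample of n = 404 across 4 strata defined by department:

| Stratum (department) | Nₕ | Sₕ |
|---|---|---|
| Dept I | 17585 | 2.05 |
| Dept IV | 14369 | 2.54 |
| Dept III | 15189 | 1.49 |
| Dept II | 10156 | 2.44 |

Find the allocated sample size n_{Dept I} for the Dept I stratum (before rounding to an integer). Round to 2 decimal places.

121.41

Neyman allocation: nₕ = n·NₕSₕ / Σⱼ NⱼSⱼ.
Σ NⱼSⱼ = 17585·2.05 + 14369·2.54 + 15189·1.49 + 10156·2.44 = 119958.76.
n_{Dept I} = 404·17585·2.05 / 119958.76 = 121.41.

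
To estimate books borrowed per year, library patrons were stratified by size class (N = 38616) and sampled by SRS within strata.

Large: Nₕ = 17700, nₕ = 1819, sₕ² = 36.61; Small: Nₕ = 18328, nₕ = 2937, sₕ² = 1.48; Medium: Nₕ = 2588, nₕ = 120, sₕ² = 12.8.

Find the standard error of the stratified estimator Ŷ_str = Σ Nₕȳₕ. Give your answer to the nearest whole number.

Var(Ŷ_str) = Σₕ Nₕ²(1 − fₕ)sₕ²/nₕ.
Large: 17700²·(1 − 1819/17700)·36.61/1819 = 5.6574164 × 10^6.
Small: 18328²·(1 − 2937/18328)·1.48/2937 = 142147.65.
Medium: 2588²·(1 − 120/2588)·12.8/120 = 681299.63.
Sum = 6.4808637 × 10^6.
SE = √(6.4808637 × 10^6) = 2546.

2546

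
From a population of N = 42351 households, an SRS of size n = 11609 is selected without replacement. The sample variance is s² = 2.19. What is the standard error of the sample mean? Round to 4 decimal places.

Under SRS without replacement, Var(ȳ) = (1 − f)·s²/n with f = n/N = 11609/42351 = 0.27411395.
Var(ȳ) = (1 − 0.27411395)·2.19/11609 = 0.72588605·1.8864674 × 10^-4 = 1.3693604 × 10^-4.
SE(ȳ) = √(1.3693604 × 10^-4) = 0.0117.

0.0117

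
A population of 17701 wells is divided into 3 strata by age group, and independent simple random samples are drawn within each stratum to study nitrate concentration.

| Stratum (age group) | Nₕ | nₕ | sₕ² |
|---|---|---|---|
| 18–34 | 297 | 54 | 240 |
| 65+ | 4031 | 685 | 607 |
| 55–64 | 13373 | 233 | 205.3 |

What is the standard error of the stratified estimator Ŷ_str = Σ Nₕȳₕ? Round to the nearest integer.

12927

Var(Ŷ_str) = Σₕ Nₕ²(1 − fₕ)sₕ²/nₕ.
18–34: 297²·(1 − 54/297)·240/54 = 320760.
65+: 4031²·(1 − 685/4031)·607/685 = 1.1951897 × 10^7.
55–64: 13373²·(1 − 233/13373)·205.3/233 = 1.5483076 × 10^8.
Sum = 1.6710342 × 10^8.
SE = √(1.6710342 × 10^8) = 12927.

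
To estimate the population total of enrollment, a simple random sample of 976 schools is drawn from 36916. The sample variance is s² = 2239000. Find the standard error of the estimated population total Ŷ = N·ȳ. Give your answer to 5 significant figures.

Var(Ŷ) = N²·Var(ȳ) = N²·(1 − n/N)·s²/n.
f = 976/36916 = 0.02643840; Var(ȳ) = 0.97356160·2239000/976 = 2233.4062.
Var(Ŷ) = 36916² · 2233.4062 = 3.043666 × 10^12.
SE(Ŷ) = √(3.043666 × 10^12) = 1.7446 × 10^6.

1.7446 × 10^6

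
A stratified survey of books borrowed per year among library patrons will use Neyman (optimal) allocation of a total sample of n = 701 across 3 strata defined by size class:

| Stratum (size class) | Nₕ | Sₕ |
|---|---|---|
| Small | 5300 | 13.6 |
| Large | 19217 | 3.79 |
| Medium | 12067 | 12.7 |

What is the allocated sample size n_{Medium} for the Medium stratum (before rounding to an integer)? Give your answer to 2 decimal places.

360.30

Neyman allocation: nₕ = n·NₕSₕ / Σⱼ NⱼSⱼ.
Σ NⱼSⱼ = 5300·13.6 + 19217·3.79 + 12067·12.7 = 298163.33.
n_{Medium} = 701·12067·12.7 / 298163.33 = 360.30.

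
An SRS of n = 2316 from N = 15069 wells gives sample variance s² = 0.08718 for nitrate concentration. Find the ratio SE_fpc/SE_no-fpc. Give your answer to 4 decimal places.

0.9199

f = n/N = 2316/15069 = 0.15369301.
SE_no-fpc = √(s²/n) = 0.0061353473; SE_fpc = √((1−f)s²/n) = 0.0056442094.
Ratio = √(1−f) = 0.91994945.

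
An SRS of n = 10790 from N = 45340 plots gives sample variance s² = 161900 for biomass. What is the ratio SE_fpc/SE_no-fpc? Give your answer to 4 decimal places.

f = n/N = 10790/45340 = 0.23797971.
SE_no-fpc = √(s²/n) = 3.8735815; SE_fpc = √((1−f)s²/n) = 3.3813955.
Ratio = √(1−f) = 0.87293774.

0.8729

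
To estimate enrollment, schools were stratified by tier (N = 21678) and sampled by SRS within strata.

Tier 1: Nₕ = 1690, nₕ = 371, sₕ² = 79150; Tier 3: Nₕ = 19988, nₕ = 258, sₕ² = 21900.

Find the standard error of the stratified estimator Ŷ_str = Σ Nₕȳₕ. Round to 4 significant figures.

Var(Ŷ_str) = Σₕ Nₕ²(1 − fₕ)sₕ²/nₕ.
Tier 1: 1690²·(1 − 371/1690)·79150/371 = 4.7556349 × 10^8.
Tier 3: 19988²·(1 − 258/19988)·21900/258 = 3.3475019 × 10^10.
Sum = 3.3950582 × 10^10.
SE = √(3.3950582 × 10^10) = 184300.

184300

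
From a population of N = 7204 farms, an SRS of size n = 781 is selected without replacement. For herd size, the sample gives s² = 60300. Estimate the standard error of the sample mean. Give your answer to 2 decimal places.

8.30

Under SRS without replacement, Var(ȳ) = (1 − f)·s²/n with f = n/N = 781/7204 = 0.10841199.
Var(ȳ) = (1 − 0.10841199)·60300/781 = 0.89158801·77.208707 = 68.838357.
SE(ȳ) = √(68.838357) = 8.30.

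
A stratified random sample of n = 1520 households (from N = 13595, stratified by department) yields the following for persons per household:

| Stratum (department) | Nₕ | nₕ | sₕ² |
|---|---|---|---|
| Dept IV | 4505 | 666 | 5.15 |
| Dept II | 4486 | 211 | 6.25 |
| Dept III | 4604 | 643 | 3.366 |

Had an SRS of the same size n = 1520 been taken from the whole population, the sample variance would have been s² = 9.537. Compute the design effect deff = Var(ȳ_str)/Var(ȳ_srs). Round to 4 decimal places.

Var(ȳ_str) = Σ Wₕ²(1−fₕ)sₕ²/nₕ with Wₕ = Nₕ/13595:
  Dept IV: (4505/13595)²·(1−666/4505)·5.15/666 = 7.2358155 × 10^-4
  Dept II: (4486/13595)²·(1−211/4486)·6.25/211 = 0.0030735093
  Dept III: (4604/13595)²·(1−643/4604)·3.366/643 = 5.165173 × 10^-4
  → Var(ȳ_str) = 0.0043136082.
Var(ȳ_srs) = (1 − 1520/13595)·9.537/1520 = 0.0055728342.
deff = 0.0043136082 / 0.0055728342 = 0.7740.

0.7740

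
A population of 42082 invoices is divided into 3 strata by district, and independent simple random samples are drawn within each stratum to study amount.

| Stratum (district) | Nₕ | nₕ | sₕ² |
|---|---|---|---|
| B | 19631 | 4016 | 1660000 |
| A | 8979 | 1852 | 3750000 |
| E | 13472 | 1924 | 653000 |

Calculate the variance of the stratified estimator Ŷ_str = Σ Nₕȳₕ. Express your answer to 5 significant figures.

Var(Ŷ_str) = Σₕ Nₕ²(1 − fₕ)sₕ²/nₕ.
B: 19631²·(1 − 4016/19631)·1660000/4016 = 1.2670647 × 10^11.
A: 8979²·(1 − 1852/8979)·3750000/1852 = 1.2957613 × 10^11.
E: 13472²·(1 − 1924/13472)·653000/1924 = 5.2801585 × 10^10.
Sum = 3.0908419 × 10^11.

3.0908 × 10^11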